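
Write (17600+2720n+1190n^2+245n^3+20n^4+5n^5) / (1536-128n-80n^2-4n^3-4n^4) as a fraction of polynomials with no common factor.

(-550-85n-20n^2-5n^3)/(-48+4n+4n^2)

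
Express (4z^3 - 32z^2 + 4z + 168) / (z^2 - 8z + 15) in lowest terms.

(4z^2 - 20z - 56)/(z - 5)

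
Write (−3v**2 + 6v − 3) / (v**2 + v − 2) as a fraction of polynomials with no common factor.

Euclidean algorithm in ℚ[v]:
  −3v**2 + 6v − 3 = (−3)(v**2 + v − 2) + (9v − 9)
  v**2 + v − 2 = ((1/9)v + 2/9)(9v − 9) + (0)
Last nonzero remainder: 9v − 9. Dividing through by 9 gives the monic gcd v − 1.
Cancel v − 1 from numerator and denominator to get the reduced form.

(−3v + 3)/(v + 2)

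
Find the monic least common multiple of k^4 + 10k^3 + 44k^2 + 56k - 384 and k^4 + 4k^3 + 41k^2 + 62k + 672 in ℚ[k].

Repeated division with remainder:
  k^4 + 10k^3 + 44k^2 + 56k - 384 = (k^4 + 4k^3 + 41k^2 + 62k + 672) + (6k^3 + 3k^2 - 6k - 1056)
  k^4 + 4k^3 + 41k^2 + 62k + 672 = ((1/6)k + 7/12)(6k^3 + 3k^2 - 6k - 1056) + ((161/4)k^2 + (483/2)k + 1288)
  6k^3 + 3k^2 - 6k - 1056 = ((24/161)k - 132/161)((161/4)k^2 + (483/2)k + 1288) + (0)
Last nonzero remainder: (161/4)k^2 + (483/2)k + 1288. Dividing through by 161/4 gives the monic gcd k^2 + 6k + 32.
Then lcm(f, g) = f·g / gcd(f, g); expanding and making the result monic gives the answer.

k^6 + 8k^5 + 45k^4 + 178k^3 + 428k^2 + 1944k - 8064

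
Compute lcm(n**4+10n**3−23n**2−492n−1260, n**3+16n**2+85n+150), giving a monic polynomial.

n**5+15n**4+27n**3−607n**2−3720n−6300

By polynomial division,
  n**4+10n**3−23n**2−492n−1260 = (n−6)(n**3+16n**2+85n+150) + (−12n**2−132n−360)
  n**3+16n**2+85n+150 = (−(1/12)n−5/12)(−12n**2−132n−360) + (0)
Last nonzero remainder: −12n**2−132n−360. Dividing through by −12 gives the monic gcd n**2+11n+30.
Then lcm(f, g) = f·g / gcd(f, g); expanding and making the result monic gives the answer.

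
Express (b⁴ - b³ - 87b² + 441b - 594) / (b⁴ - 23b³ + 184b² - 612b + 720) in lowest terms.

Euclidean algorithm in ℚ[b]:
  b⁴ - b³ - 87b² + 441b - 594 = (b⁴ - 23b³ + 184b² - 612b + 720) + (22b³ - 271b² + 1053b - 1314)
  b⁴ - 23b³ + 184b² - 612b + 720 = ((1/22)b - 235/484)(22b³ - 271b² + 1053b - 1314) + ((2205/484)b² - (19845/484)b + 19845/242)
  22b³ - 271b² + 1053b - 1314 = ((10648/2205)b - 35332/2205)((2205/484)b² - (19845/484)b + 19845/242) + (0)
Last nonzero remainder: (2205/484)b² - (19845/484)b + 19845/242. Dividing through by 2205/484 gives the monic gcd b² - 9b + 18.
Cancel b² - 9b + 18 from numerator and denominator to get the reduced form.

(b² + 8b - 33)/(b² - 14b + 40)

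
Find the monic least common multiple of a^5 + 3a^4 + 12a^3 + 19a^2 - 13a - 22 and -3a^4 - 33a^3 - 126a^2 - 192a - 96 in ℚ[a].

By polynomial division,
  a^5 + 3a^4 + 12a^3 + 19a^2 - 13a - 22 = (-(1/3)a + 8/3)(-3a^4 - 33a^3 - 126a^2 - 192a - 96) + (58a^3 + 291a^2 + 467a + 234)
  -3a^4 - 33a^3 - 126a^2 - 192a - 96 = (-(3/58)a - 1041/3364)(58a^3 + 291a^2 + 467a + 234) + (-(39675/3364)a^2 - (119025/3364)a - 39675/1682)
  58a^3 + 291a^2 + 467a + 234 = (-(195112/39675)a - 131196/13225)(-(39675/3364)a^2 - (119025/3364)a - 39675/1682) + (0)
Last nonzero remainder: -(39675/3364)a^2 - (119025/3364)a - 39675/1682. Dividing through by -39675/3364 gives the monic gcd a^2 + 3a + 2.
Then lcm(f, g) = f·g / gcd(f, g); expanding and making the result monic gives the answer.

a^7 + 11a^6 + 52a^5 + 163a^4 + 331a^3 + 178a^2 - 384a - 352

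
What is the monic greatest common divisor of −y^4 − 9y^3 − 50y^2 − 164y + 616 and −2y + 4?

y − 2

Repeated division with remainder:
  −y^4 − 9y^3 − 50y^2 − 164y + 616 = ((1/2)y^3 + (11/2)y^2 + 36y + 154)(−2y + 4) + (0)
Last nonzero remainder: −2y + 4. Dividing through by −2 gives the monic gcd y − 2.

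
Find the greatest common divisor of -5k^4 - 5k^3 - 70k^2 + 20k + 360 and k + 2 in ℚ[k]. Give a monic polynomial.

Repeated division with remainder:
  -5k^4 - 5k^3 - 70k^2 + 20k + 360 = (-5k^3 + 5k^2 - 80k + 180)(k + 2) + (0)
The last nonzero remainder k + 2 is already monic.

k + 2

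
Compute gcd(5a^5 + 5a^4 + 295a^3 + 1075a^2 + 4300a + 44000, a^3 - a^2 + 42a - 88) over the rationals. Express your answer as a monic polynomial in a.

a^2 + a + 44

Euclidean algorithm in ℚ[a]:
  5a^5 + 5a^4 + 295a^3 + 1075a^2 + 4300a + 44000 = (5a^2 + 10a + 95)(a^3 - a^2 + 42a - 88) + (1190a^2 + 1190a + 52360)
  a^3 - a^2 + 42a - 88 = ((1/1190)a - 1/595)(1190a^2 + 1190a + 52360) + (0)
Last nonzero remainder: 1190a^2 + 1190a + 52360. Dividing through by 1190 gives the monic gcd a^2 + a + 44.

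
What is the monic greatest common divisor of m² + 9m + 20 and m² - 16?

m + 4

Euclidean algorithm in ℚ[m]:
  m² + 9m + 20 = (m² - 16) + (9m + 36)
  m² - 16 = ((1/9)m - 4/9)(9m + 36) + (0)
Last nonzero remainder: 9m + 36. Dividing through by 9 gives the monic gcd m + 4.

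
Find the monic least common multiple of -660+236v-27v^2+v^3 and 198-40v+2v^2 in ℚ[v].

5940-2784v+479v^2-36v^3+v^4

Repeated division with remainder:
  v^3-27v^2+236v-660 = ((1/2)v-7/2)(2v^2-40v+198) + (-3v+33)
  2v^2-40v+198 = (-(2/3)v+6)(-3v+33) + (0)
Last nonzero remainder: -3v+33. Dividing through by -3 gives the monic gcd v-11.
Then lcm(f, g) = f·g / gcd(f, g); expanding and making the result monic gives the answer.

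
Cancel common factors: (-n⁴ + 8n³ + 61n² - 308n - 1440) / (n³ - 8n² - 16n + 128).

Repeated division with remainder:
  -n⁴ + 8n³ + 61n² - 308n - 1440 = (-n)(n³ - 8n² - 16n + 128) + (45n² - 180n - 1440)
  n³ - 8n² - 16n + 128 = ((1/45)n - 4/45)(45n² - 180n - 1440) + (0)
Last nonzero remainder: 45n² - 180n - 1440. Dividing through by 45 gives the monic gcd n² - 4n - 32.
Cancel n² - 4n - 32 from numerator and denominator to get the reduced form.

(-n² + 4n + 45)/(n - 4)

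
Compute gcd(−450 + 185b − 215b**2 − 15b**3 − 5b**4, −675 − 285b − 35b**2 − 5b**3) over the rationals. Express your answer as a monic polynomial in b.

45 + 4b + b**2

By polynomial division,
  −5b**4 − 15b**3 − 215b**2 + 185b − 450 = (b − 4)(−5b**3 − 35b**2 − 285b − 675) + (−70b**2 − 280b − 3150)
  −5b**3 − 35b**2 − 285b − 675 = ((1/14)b + 3/14)(−70b**2 − 280b − 3150) + (0)
Last nonzero remainder: −70b**2 − 280b − 3150. Dividing through by −70 gives the monic gcd b**2 + 4b + 45.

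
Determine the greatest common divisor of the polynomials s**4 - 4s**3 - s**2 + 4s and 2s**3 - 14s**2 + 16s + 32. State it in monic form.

s**2 - 3s - 4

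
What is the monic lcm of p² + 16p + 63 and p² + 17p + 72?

p³ + 24p² + 191p + 504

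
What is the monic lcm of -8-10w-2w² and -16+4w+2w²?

-8-6w+3w²+w³

Euclidean algorithm in ℚ[w]:
  -2w²-10w-8 = (-1)(2w²+4w-16) + (-6w-24)
  2w²+4w-16 = (-(1/3)w+2/3)(-6w-24) + (0)
Last nonzero remainder: -6w-24. Dividing through by -6 gives the monic gcd w+4.
Then lcm(f, g) = f·g / gcd(f, g); expanding and making the result monic gives the answer.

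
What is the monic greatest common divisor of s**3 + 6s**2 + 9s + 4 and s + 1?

Apply the Euclidean algorithm:
  s**3 + 6s**2 + 9s + 4 = (s**2 + 5s + 4)(s + 1) + (0)
The last nonzero remainder s + 1 is already monic.

s + 1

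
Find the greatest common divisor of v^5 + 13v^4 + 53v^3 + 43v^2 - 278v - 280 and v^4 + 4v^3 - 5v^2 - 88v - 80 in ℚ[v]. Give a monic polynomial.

v^3 + 8v^2 + 27v + 20

Repeated division with remainder:
  v^5 + 13v^4 + 53v^3 + 43v^2 - 278v - 280 = (v + 9)(v^4 + 4v^3 - 5v^2 - 88v - 80) + (22v^3 + 176v^2 + 594v + 440)
  v^4 + 4v^3 - 5v^2 - 88v - 80 = ((1/22)v - 2/11)(22v^3 + 176v^2 + 594v + 440) + (0)
Last nonzero remainder: 22v^3 + 176v^2 + 594v + 440. Dividing through by 22 gives the monic gcd v^3 + 8v^2 + 27v + 20.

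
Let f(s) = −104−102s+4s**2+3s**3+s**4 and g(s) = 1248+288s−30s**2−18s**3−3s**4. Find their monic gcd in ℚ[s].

−104+2s+2s**2+s**3

Repeated division with remainder:
  s**4+3s**3+4s**2−102s−104 = (−1/3)(−3s**4−18s**3−30s**2+288s+1248) + (−3s**3−6s**2−6s+312)
  −3s**4−18s**3−30s**2+288s+1248 = (s+4)(−3s**3−6s**2−6s+312) + (0)
Last nonzero remainder: −3s**3−6s**2−6s+312. Dividing through by −3 gives the monic gcd s**3+2s**2+2s−104.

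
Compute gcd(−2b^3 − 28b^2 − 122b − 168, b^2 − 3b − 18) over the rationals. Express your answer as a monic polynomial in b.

b + 3

Apply the Euclidean algorithm:
  −2b^3 − 28b^2 − 122b − 168 = (−2b − 34)(b^2 − 3b − 18) + (−260b − 780)
  b^2 − 3b − 18 = (−(1/260)b + 3/130)(−260b − 780) + (0)
Last nonzero remainder: −260b − 780. Dividing through by −260 gives the monic gcd b + 3.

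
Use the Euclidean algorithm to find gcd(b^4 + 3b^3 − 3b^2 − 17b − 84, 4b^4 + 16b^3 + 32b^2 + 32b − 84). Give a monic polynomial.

Repeated division with remainder:
  b^4 + 3b^3 − 3b^2 − 17b − 84 = (1/4)(4b^4 + 16b^3 + 32b^2 + 32b − 84) + (−b^3 − 11b^2 − 25b − 63)
  4b^4 + 16b^3 + 32b^2 + 32b − 84 = (−4b + 28)(−b^3 − 11b^2 − 25b − 63) + (240b^2 + 480b + 1680)
  −b^3 − 11b^2 − 25b − 63 = (−(1/240)b − 3/80)(240b^2 + 480b + 1680) + (0)
Last nonzero remainder: 240b^2 + 480b + 1680. Dividing through by 240 gives the monic gcd b^2 + 2b + 7.

b^2 + 2b + 7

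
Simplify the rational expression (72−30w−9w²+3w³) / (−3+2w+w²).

(24−18w+3w²)/(−1+w)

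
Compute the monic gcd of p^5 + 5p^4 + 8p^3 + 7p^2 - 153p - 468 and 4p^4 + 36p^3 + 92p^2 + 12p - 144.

Euclidean algorithm in ℚ[p]:
  p^5 + 5p^4 + 8p^3 + 7p^2 - 153p - 468 = ((1/4)p - 1)(4p^4 + 36p^3 + 92p^2 + 12p - 144) + (21p^3 + 96p^2 - 105p - 612)
  4p^4 + 36p^3 + 92p^2 + 12p - 144 = ((4/21)p + 124/147)(21p^3 + 96p^2 - 105p - 612) + ((1520/49)p^2 + (1520/7)p + 18240/49)
  21p^3 + 96p^2 - 105p - 612 = ((1029/1520)p - 2499/1520)((1520/49)p^2 + (1520/7)p + 18240/49) + (0)
Last nonzero remainder: (1520/49)p^2 + (1520/7)p + 18240/49. Dividing through by 1520/49 gives the monic gcd p^2 + 7p + 12.

p^2 + 7p + 12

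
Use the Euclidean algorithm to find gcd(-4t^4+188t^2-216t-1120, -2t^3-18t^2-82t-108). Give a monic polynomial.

By polynomial division,
  -4t^4+188t^2-216t-1120 = (2t-18)(-2t^3-18t^2-82t-108) + (28t^2-1476t-3064)
  -2t^3-18t^2-82t-108 = (-(1/14)t-216/49)(28t^2-1476t-3064) + (-(333558/49)t-667116/49)
  28t^2-1476t-3064 = (-(686/166779)t+37534/166779)(-(333558/49)t-667116/49) + (0)
Last nonzero remainder: -(333558/49)t-667116/49. Dividing through by -333558/49 gives the monic gcd t+2.

t+2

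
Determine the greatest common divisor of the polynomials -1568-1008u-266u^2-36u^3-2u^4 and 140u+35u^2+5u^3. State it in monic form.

Euclidean algorithm in ℚ[u]:
  -2u^4-36u^3-266u^2-1008u-1568 = (-(2/5)u-22/5)(5u^3+35u^2+140u) + (-56u^2-392u-1568)
  5u^3+35u^2+140u = (-(5/56)u)(-56u^2-392u-1568) + (0)
Last nonzero remainder: -56u^2-392u-1568. Dividing through by -56 gives the monic gcd u^2+7u+28.

28+7u+u^2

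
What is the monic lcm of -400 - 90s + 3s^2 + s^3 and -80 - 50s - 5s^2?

Euclidean algorithm in ℚ[s]:
  s^3 + 3s^2 - 90s - 400 = (-(1/5)s + 7/5)(-5s^2 - 50s - 80) + (-36s - 288)
  -5s^2 - 50s - 80 = ((5/36)s + 5/18)(-36s - 288) + (0)
Last nonzero remainder: -36s - 288. Dividing through by -36 gives the monic gcd s + 8.
Then lcm(f, g) = f·g / gcd(f, g); expanding and making the result monic gives the answer.

-800 - 580s - 84s^2 + 5s^3 + s^4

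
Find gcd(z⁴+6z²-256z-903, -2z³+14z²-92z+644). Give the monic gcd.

z-7

Euclidean algorithm in ℚ[z]:
  z⁴+6z²-256z-903 = (-(1/2)z-7/2)(-2z³+14z²-92z+644) + (9z²-256z+1351)
  -2z³+14z²-92z+644 = (-(2/9)z-386/81)(9z²-256z+1351) + (-(81950/81)z+573650/81)
  9z²-256z+1351 = (-(729/81950)z+15633/81950)(-(81950/81)z+573650/81) + (0)
Last nonzero remainder: -(81950/81)z+573650/81. Dividing through by -81950/81 gives the monic gcd z-7.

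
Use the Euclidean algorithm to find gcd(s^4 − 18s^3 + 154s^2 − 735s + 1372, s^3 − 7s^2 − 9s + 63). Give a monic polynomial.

Repeated division with remainder:
  s^4 − 18s^3 + 154s^2 − 735s + 1372 = (s − 11)(s^3 − 7s^2 − 9s + 63) + (86s^2 − 897s + 2065)
  s^3 − 7s^2 − 9s + 63 = ((1/86)s + 295/7396)(86s^2 − 897s + 2065) + ((20461/7396)s − 143227/7396)
  86s^2 − 897s + 2065 = ((636056/20461)s − 2181820/20461)((20461/7396)s − 143227/7396) + (0)
Last nonzero remainder: (20461/7396)s − 143227/7396. Dividing through by 20461/7396 gives the monic gcd s − 7.

s − 7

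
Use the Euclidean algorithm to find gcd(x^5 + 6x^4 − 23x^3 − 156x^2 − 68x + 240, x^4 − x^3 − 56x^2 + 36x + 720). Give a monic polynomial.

Apply the Euclidean algorithm:
  x^5 + 6x^4 − 23x^3 − 156x^2 − 68x + 240 = (x + 7)(x^4 − x^3 − 56x^2 + 36x + 720) + (40x^3 + 200x^2 − 1040x − 4800)
  x^4 − x^3 − 56x^2 + 36x + 720 = ((1/40)x − 3/20)(40x^3 + 200x^2 − 1040x − 4800) + (0)
Last nonzero remainder: 40x^3 + 200x^2 − 1040x − 4800. Dividing through by 40 gives the monic gcd x^3 + 5x^2 − 26x − 120.

x^3 + 5x^2 − 26x − 120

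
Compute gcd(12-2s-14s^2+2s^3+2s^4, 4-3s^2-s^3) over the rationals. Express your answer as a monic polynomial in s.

Repeated division with remainder:
  2s^4+2s^3-14s^2-2s+12 = (-2s+4)(-s^3-3s^2+4) + (-2s^2+6s-4)
  -s^3-3s^2+4 = ((1/2)s+3)(-2s^2+6s-4) + (-16s+16)
  -2s^2+6s-4 = ((1/8)s-1/4)(-16s+16) + (0)
Last nonzero remainder: -16s+16. Dividing through by -16 gives the monic gcd s-1.

-1+s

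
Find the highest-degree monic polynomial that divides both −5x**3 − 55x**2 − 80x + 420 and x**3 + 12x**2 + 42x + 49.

Repeated division with remainder:
  −5x**3 − 55x**2 − 80x + 420 = (−5)(x**3 + 12x**2 + 42x + 49) + (5x**2 + 130x + 665)
  x**3 + 12x**2 + 42x + 49 = ((1/5)x − 14/5)(5x**2 + 130x + 665) + (273x + 1911)
  5x**2 + 130x + 665 = ((5/273)x + 95/273)(273x + 1911) + (0)
Last nonzero remainder: 273x + 1911. Dividing through by 273 gives the monic gcd x + 7.

x + 7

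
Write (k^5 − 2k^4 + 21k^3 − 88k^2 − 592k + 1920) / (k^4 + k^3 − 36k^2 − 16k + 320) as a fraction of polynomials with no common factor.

(k^3 − 2k^2 + 37k − 120)/(k^2 + k − 20)

By polynomial division,
  k^5 − 2k^4 + 21k^3 − 88k^2 − 592k + 1920 = (k − 3)(k^4 + k^3 − 36k^2 − 16k + 320) + (60k^3 − 180k^2 − 960k + 2880)
  k^4 + k^3 − 36k^2 − 16k + 320 = ((1/60)k + 1/15)(60k^3 − 180k^2 − 960k + 2880) + (−8k^2 + 128)
  60k^3 − 180k^2 − 960k + 2880 = (−(15/2)k + 45/2)(−8k^2 + 128) + (0)
Last nonzero remainder: −8k^2 + 128. Dividing through by −8 gives the monic gcd k^2 − 16.
Cancel k^2 − 16 from numerator and denominator to get the reduced form.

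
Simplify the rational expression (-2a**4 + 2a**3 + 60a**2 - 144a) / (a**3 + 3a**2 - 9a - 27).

Repeated division with remainder:
  -2a**4 + 2a**3 + 60a**2 - 144a = (-2a + 8)(a**3 + 3a**2 - 9a - 27) + (18a**2 - 126a + 216)
  a**3 + 3a**2 - 9a - 27 = ((1/18)a + 5/9)(18a**2 - 126a + 216) + (49a - 147)
  18a**2 - 126a + 216 = ((18/49)a - 72/49)(49a - 147) + (0)
Last nonzero remainder: 49a - 147. Dividing through by 49 gives the monic gcd a - 3.
Cancel a - 3 from numerator and denominator to get the reduced form.

(-2a**3 - 4a**2 + 48a)/(a**2 + 6a + 9)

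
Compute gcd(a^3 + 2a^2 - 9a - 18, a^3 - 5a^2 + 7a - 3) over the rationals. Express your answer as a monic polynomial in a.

a - 3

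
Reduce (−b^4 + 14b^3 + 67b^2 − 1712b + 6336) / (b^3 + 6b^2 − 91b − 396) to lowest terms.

(−b^2 + 16b − 64)/(b + 4)

Euclidean algorithm in ℚ[b]:
  −b^4 + 14b^3 + 67b^2 − 1712b + 6336 = (−b + 20)(b^3 + 6b^2 − 91b − 396) + (−144b^2 − 288b + 14256)
  b^3 + 6b^2 − 91b − 396 = (−(1/144)b − 1/36)(−144b^2 − 288b + 14256) + (0)
Last nonzero remainder: −144b^2 − 288b + 14256. Dividing through by −144 gives the monic gcd b^2 + 2b − 99.
Cancel b^2 + 2b − 99 from numerator and denominator to get the reduced form.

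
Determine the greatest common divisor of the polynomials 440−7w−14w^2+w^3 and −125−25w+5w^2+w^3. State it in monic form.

Repeated division with remainder:
  w^3−14w^2−7w+440 = (w^3+5w^2−25w−125) + (−19w^2+18w+565)
  w^3+5w^2−25w−125 = (−(1/19)w−113/361)(−19w^2+18w+565) + ((3744/361)w+18720/361)
  −19w^2+18w+565 = (−(6859/3744)w+40793/3744)((3744/361)w+18720/361) + (0)
Last nonzero remainder: (3744/361)w+18720/361. Dividing through by 3744/361 gives the monic gcd w+5.

5+w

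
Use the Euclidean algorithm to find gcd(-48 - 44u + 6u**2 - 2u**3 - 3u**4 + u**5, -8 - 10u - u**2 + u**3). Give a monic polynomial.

By polynomial division,
  u**5 - 3u**4 - 2u**3 + 6u**2 - 44u - 48 = (u**2 - 2u + 6)(u**3 - u**2 - 10u - 8) + (0)
The last nonzero remainder u**3 - u**2 - 10u - 8 is already monic.

-8 - 10u - u**2 + u**3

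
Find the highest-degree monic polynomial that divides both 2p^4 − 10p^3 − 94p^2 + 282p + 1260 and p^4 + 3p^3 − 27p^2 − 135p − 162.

p^2 − 3p − 18

Repeated division with remainder:
  2p^4 − 10p^3 − 94p^2 + 282p + 1260 = (2)(p^4 + 3p^3 − 27p^2 − 135p − 162) + (−16p^3 − 40p^2 + 552p + 1584)
  p^4 + 3p^3 − 27p^2 − 135p − 162 = (−(1/16)p − 1/32)(−16p^3 − 40p^2 + 552p + 1584) + ((25/4)p^2 − (75/4)p − 225/2)
  −16p^3 − 40p^2 + 552p + 1584 = (−(64/25)p − 352/25)((25/4)p^2 − (75/4)p − 225/2) + (0)
Last nonzero remainder: (25/4)p^2 − (75/4)p − 225/2. Dividing through by 25/4 gives the monic gcd p^2 − 3p − 18.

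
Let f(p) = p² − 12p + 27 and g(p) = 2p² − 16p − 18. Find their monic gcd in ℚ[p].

Apply the Euclidean algorithm:
  p² − 12p + 27 = (1/2)(2p² − 16p − 18) + (−4p + 36)
  2p² − 16p − 18 = (−(1/2)p − 1/2)(−4p + 36) + (0)
Last nonzero remainder: −4p + 36. Dividing through by −4 gives the monic gcd p − 9.

p − 9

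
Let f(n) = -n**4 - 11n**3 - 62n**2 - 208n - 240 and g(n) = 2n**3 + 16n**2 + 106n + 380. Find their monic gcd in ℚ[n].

By polynomial division,
  -n**4 - 11n**3 - 62n**2 - 208n - 240 = (-(1/2)n - 3/2)(2n**3 + 16n**2 + 106n + 380) + (15n**2 + 141n + 330)
  2n**3 + 16n**2 + 106n + 380 = ((2/15)n - 14/75)(15n**2 + 141n + 330) + ((2208/25)n + 2208/5)
  15n**2 + 141n + 330 = ((125/736)n + 275/368)((2208/25)n + 2208/5) + (0)
Last nonzero remainder: (2208/25)n + 2208/5. Dividing through by 2208/25 gives the monic gcd n + 5.

n + 5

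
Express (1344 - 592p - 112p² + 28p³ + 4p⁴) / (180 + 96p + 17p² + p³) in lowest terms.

Euclidean algorithm in ℚ[p]:
  4p⁴ + 28p³ - 112p² - 592p + 1344 = (4p - 40)(p³ + 17p² + 96p + 180) + (184p² + 2528p + 8544)
  p³ + 17p² + 96p + 180 = ((1/184)p + 75/4232)(184p² + 2528p + 8544) + ((2520/529)p + 15120/529)
  184p² + 2528p + 8544 = ((12167/315)p + 94162/315)((2520/529)p + 15120/529) + (0)
Last nonzero remainder: (2520/529)p + 15120/529. Dividing through by 2520/529 gives the monic gcd p + 6.
Cancel p + 6 from numerator and denominator to get the reduced form.

(224 - 136p + 4p² + 4p³)/(30 + 11p + p²)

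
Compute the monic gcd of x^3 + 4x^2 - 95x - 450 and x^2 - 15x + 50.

Euclidean algorithm in ℚ[x]:
  x^3 + 4x^2 - 95x - 450 = (x + 19)(x^2 - 15x + 50) + (140x - 1400)
  x^2 - 15x + 50 = ((1/140)x - 1/28)(140x - 1400) + (0)
Last nonzero remainder: 140x - 1400. Dividing through by 140 gives the monic gcd x - 10.

x - 10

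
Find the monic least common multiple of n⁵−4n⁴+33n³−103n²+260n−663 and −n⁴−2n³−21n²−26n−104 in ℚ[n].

n⁷−2n⁶+33n⁵−69n⁴+318n³−967n²+754n−5304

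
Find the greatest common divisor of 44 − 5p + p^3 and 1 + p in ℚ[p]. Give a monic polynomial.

1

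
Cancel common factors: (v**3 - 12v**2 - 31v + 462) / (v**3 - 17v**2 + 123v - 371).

Apply the Euclidean algorithm:
  v**3 - 12v**2 - 31v + 462 = (v**3 - 17v**2 + 123v - 371) + (5v**2 - 154v + 833)
  v**3 - 17v**2 + 123v - 371 = ((1/5)v + 69/25)(5v**2 - 154v + 833) + ((9536/25)v - 66752/25)
  5v**2 - 154v + 833 = ((125/9536)v - 2975/9536)((9536/25)v - 66752/25) + (0)
Last nonzero remainder: (9536/25)v - 66752/25. Dividing through by 9536/25 gives the monic gcd v - 7.
Cancel v - 7 from numerator and denominator to get the reduced form.

(v**2 - 5v - 66)/(v**2 - 10v + 53)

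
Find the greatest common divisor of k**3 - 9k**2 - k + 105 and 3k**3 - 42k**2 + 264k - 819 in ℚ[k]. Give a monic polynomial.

Repeated division with remainder:
  k**3 - 9k**2 - k + 105 = (1/3)(3k**3 - 42k**2 + 264k - 819) + (5k**2 - 89k + 378)
  3k**3 - 42k**2 + 264k - 819 = ((3/5)k + 57/25)(5k**2 - 89k + 378) + ((6003/25)k - 42021/25)
  5k**2 - 89k + 378 = ((125/6003)k - 150/667)((6003/25)k - 42021/25) + (0)
Last nonzero remainder: (6003/25)k - 42021/25. Dividing through by 6003/25 gives the monic gcd k - 7.

k - 7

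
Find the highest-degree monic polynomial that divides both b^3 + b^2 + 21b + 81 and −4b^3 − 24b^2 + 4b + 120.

b + 3

Euclidean algorithm in ℚ[b]:
  b^3 + b^2 + 21b + 81 = (−1/4)(−4b^3 − 24b^2 + 4b + 120) + (−5b^2 + 22b + 111)
  −4b^3 − 24b^2 + 4b + 120 = ((4/5)b + 208/25)(−5b^2 + 22b + 111) + (−(6696/25)b − 20088/25)
  −5b^2 + 22b + 111 = ((125/6696)b − 925/6696)(−(6696/25)b − 20088/25) + (0)
Last nonzero remainder: −(6696/25)b − 20088/25. Dividing through by −6696/25 gives the monic gcd b + 3.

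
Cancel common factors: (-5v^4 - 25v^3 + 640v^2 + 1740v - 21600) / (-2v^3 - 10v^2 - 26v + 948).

(5v^3 + 55v^2 - 310v - 3600)/(2v^2 + 22v + 158)

By polynomial division,
  -5v^4 - 25v^3 + 640v^2 + 1740v - 21600 = ((5/2)v)(-2v^3 - 10v^2 - 26v + 948) + (705v^2 - 630v - 21600)
  -2v^3 - 10v^2 - 26v + 948 = (-(2/705)v - 554/33135)(705v^2 - 630v - 21600) + (-(216062/2209)v + 1296372/2209)
  705v^2 - 630v - 21600 = (-(1557345/216062)v - 3976200/108031)(-(216062/2209)v + 1296372/2209) + (0)
Last nonzero remainder: -(216062/2209)v + 1296372/2209. Dividing through by -216062/2209 gives the monic gcd v - 6.
Cancel v - 6 from numerator and denominator to get the reduced form.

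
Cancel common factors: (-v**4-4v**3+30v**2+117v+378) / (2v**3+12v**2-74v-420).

Euclidean algorithm in ℚ[v]:
  -v**4-4v**3+30v**2+117v+378 = (-(1/2)v+1)(2v**3+12v**2-74v-420) + (-19v**2-19v+798)
  2v**3+12v**2-74v-420 = (-(2/19)v-10/19)(-19v**2-19v+798) + (0)
Last nonzero remainder: -19v**2-19v+798. Dividing through by -19 gives the monic gcd v**2+v-42.
Cancel v**2+v-42 from numerator and denominator to get the reduced form.

(-v**2-3v-9)/(2v+10)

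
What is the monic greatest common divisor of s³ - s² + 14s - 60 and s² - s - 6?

Euclidean algorithm in ℚ[s]:
  s³ - s² + 14s - 60 = (s)(s² - s - 6) + (20s - 60)
  s² - s - 6 = ((1/20)s + 1/10)(20s - 60) + (0)
Last nonzero remainder: 20s - 60. Dividing through by 20 gives the monic gcd s - 3.

s - 3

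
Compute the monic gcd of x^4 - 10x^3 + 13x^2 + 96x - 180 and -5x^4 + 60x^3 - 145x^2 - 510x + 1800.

Euclidean algorithm in ℚ[x]:
  x^4 - 10x^3 + 13x^2 + 96x - 180 = (-1/5)(-5x^4 + 60x^3 - 145x^2 - 510x + 1800) + (2x^3 - 16x^2 - 6x + 180)
  -5x^4 + 60x^3 - 145x^2 - 510x + 1800 = (-(5/2)x + 10)(2x^3 - 16x^2 - 6x + 180) + (0)
Last nonzero remainder: 2x^3 - 16x^2 - 6x + 180. Dividing through by 2 gives the monic gcd x^3 - 8x^2 - 3x + 90.

x^3 - 8x^2 - 3x + 90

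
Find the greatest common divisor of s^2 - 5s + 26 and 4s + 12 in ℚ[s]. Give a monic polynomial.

1

Euclidean algorithm in ℚ[s]:
  s^2 - 5s + 26 = ((1/4)s - 2)(4s + 12) + (50)
  4s + 12 = ((2/25)s + 6/25)(50) + (0)
The last nonzero remainder is the constant 50, so the polynomials are coprime and gcd = 1.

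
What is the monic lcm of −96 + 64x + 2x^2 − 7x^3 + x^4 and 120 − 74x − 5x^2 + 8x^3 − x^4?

By polynomial division,
  x^4 − 7x^3 + 2x^2 + 64x − 96 = (−1)(−x^4 + 8x^3 − 5x^2 − 74x + 120) + (x^3 − 3x^2 − 10x + 24)
  −x^4 + 8x^3 − 5x^2 − 74x + 120 = (−x + 5)(x^3 − 3x^2 − 10x + 24) + (0)
The last nonzero remainder x^3 − 3x^2 − 10x + 24 is already monic.
Then lcm(f, g) = f·g / gcd(f, g); expanding and making the result monic gives the answer.

480 − 416x + 54x^2 + 37x^3 − 12x^4 + x^5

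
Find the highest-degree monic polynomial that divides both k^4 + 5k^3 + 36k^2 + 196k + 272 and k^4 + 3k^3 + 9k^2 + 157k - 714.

Euclidean algorithm in ℚ[k]:
  k^4 + 5k^3 + 36k^2 + 196k + 272 = (k^4 + 3k^3 + 9k^2 + 157k - 714) + (2k^3 + 27k^2 + 39k + 986)
  k^4 + 3k^3 + 9k^2 + 157k - 714 = ((1/2)k - 21/4)(2k^3 + 27k^2 + 39k + 986) + ((525/4)k^2 - (525/4)k + 8925/2)
  2k^3 + 27k^2 + 39k + 986 = ((8/525)k + 116/525)((525/4)k^2 - (525/4)k + 8925/2) + (0)
Last nonzero remainder: (525/4)k^2 - (525/4)k + 8925/2. Dividing through by 525/4 gives the monic gcd k^2 - k + 34.

k^2 - k + 34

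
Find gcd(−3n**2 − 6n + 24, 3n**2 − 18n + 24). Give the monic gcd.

By polynomial division,
  −3n**2 − 6n + 24 = (−1)(3n**2 − 18n + 24) + (−24n + 48)
  3n**2 − 18n + 24 = (−(1/8)n + 1/2)(−24n + 48) + (0)
Last nonzero remainder: −24n + 48. Dividing through by −24 gives the monic gcd n − 2.

n − 2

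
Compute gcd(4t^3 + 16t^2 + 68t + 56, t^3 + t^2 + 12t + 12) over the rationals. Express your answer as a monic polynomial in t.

Apply the Euclidean algorithm:
  4t^3 + 16t^2 + 68t + 56 = (4)(t^3 + t^2 + 12t + 12) + (12t^2 + 20t + 8)
  t^3 + t^2 + 12t + 12 = ((1/12)t - 1/18)(12t^2 + 20t + 8) + ((112/9)t + 112/9)
  12t^2 + 20t + 8 = ((27/28)t + 9/14)((112/9)t + 112/9) + (0)
Last nonzero remainder: (112/9)t + 112/9. Dividing through by 112/9 gives the monic gcd t + 1.

t + 1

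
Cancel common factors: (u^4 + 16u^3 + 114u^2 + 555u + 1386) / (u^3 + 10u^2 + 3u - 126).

(u^2 + 3u + 33)/(u - 3)

By polynomial division,
  u^4 + 16u^3 + 114u^2 + 555u + 1386 = (u + 6)(u^3 + 10u^2 + 3u - 126) + (51u^2 + 663u + 2142)
  u^3 + 10u^2 + 3u - 126 = ((1/51)u - 1/17)(51u^2 + 663u + 2142) + (0)
Last nonzero remainder: 51u^2 + 663u + 2142. Dividing through by 51 gives the monic gcd u^2 + 13u + 42.
Cancel u^2 + 13u + 42 from numerator and denominator to get the reduced form.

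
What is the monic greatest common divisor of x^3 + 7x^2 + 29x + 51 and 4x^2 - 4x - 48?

Apply the Euclidean algorithm:
  x^3 + 7x^2 + 29x + 51 = ((1/4)x + 2)(4x^2 - 4x - 48) + (49x + 147)
  4x^2 - 4x - 48 = ((4/49)x - 16/49)(49x + 147) + (0)
Last nonzero remainder: 49x + 147. Dividing through by 49 gives the monic gcd x + 3.

x + 3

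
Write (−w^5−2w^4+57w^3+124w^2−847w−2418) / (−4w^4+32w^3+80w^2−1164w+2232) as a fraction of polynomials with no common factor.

Euclidean algorithm in ℚ[w]:
  −w^5−2w^4+57w^3+124w^2−847w−2418 = ((1/4)w+5/2)(−4w^4+32w^3+80w^2−1164w+2232) + (−43w^3+215w^2+1505w−7998)
  −4w^4+32w^3+80w^2−1164w+2232 = ((4/43)w−12/43)(−43w^3+215w^2+1505w−7998) + (0)
Last nonzero remainder: −43w^3+215w^2+1505w−7998. Dividing through by −43 gives the monic gcd w^3−5w^2−35w+186.
Cancel w^3−5w^2−35w+186 from numerator and denominator to get the reduced form.

(w^2+7w+13)/(4w−12)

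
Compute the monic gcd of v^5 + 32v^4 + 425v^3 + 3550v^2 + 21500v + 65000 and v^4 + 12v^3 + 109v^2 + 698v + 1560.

v^2 + 2v + 65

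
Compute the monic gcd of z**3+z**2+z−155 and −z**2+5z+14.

1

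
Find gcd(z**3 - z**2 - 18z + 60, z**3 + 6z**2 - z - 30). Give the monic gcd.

Euclidean algorithm in ℚ[z]:
  z**3 - z**2 - 18z + 60 = (z**3 + 6z**2 - z - 30) + (-7z**2 - 17z + 90)
  z**3 + 6z**2 - z - 30 = (-(1/7)z - 25/49)(-7z**2 - 17z + 90) + ((156/49)z + 780/49)
  -7z**2 - 17z + 90 = (-(343/156)z + 147/26)((156/49)z + 780/49) + (0)
Last nonzero remainder: (156/49)z + 780/49. Dividing through by 156/49 gives the monic gcd z + 5.

z + 5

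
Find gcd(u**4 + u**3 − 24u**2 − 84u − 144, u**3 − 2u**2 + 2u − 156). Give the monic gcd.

u − 6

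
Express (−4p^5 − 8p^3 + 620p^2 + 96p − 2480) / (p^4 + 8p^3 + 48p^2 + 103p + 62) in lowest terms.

(−4p^2 + 28p − 40)/(p + 1)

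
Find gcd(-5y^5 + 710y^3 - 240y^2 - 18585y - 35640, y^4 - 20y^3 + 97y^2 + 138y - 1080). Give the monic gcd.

y^2 - 6y - 27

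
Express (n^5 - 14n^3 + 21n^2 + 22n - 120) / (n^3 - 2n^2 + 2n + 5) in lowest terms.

By polynomial division,
  n^5 - 14n^3 + 21n^2 + 22n - 120 = (n^2 + 2n - 12)(n^3 - 2n^2 + 2n + 5) + (-12n^2 + 36n - 60)
  n^3 - 2n^2 + 2n + 5 = (-(1/12)n - 1/12)(-12n^2 + 36n - 60) + (0)
Last nonzero remainder: -12n^2 + 36n - 60. Dividing through by -12 gives the monic gcd n^2 - 3n + 5.
Cancel n^2 - 3n + 5 from numerator and denominator to get the reduced form.

(n^3 + 3n^2 - 10n - 24)/(n + 1)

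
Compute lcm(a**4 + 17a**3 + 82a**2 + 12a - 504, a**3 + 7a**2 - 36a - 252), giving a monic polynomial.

a**5 + 11a**4 - 20a**3 - 480a**2 - 576a + 3024

Euclidean algorithm in ℚ[a]:
  a**4 + 17a**3 + 82a**2 + 12a - 504 = (a + 10)(a**3 + 7a**2 - 36a - 252) + (48a**2 + 624a + 2016)
  a**3 + 7a**2 - 36a - 252 = ((1/48)a - 1/8)(48a**2 + 624a + 2016) + (0)
Last nonzero remainder: 48a**2 + 624a + 2016. Dividing through by 48 gives the monic gcd a**2 + 13a + 42.
Then lcm(f, g) = f·g / gcd(f, g); expanding and making the result monic gives the answer.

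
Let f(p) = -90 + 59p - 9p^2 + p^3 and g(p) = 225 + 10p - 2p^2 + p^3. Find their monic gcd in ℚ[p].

45 - 7p + p^2

By polynomial division,
  p^3 - 9p^2 + 59p - 90 = (p^3 - 2p^2 + 10p + 225) + (-7p^2 + 49p - 315)
  p^3 - 2p^2 + 10p + 225 = (-(1/7)p - 5/7)(-7p^2 + 49p - 315) + (0)
Last nonzero remainder: -7p^2 + 49p - 315. Dividing through by -7 gives the monic gcd p^2 - 7p + 45.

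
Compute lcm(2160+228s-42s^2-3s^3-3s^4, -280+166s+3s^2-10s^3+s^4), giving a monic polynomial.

-10080+5416s+160s^2-188s^3+19s^4-8s^5+s^6

Euclidean algorithm in ℚ[s]:
  -3s^4-3s^3-42s^2+228s+2160 = (-3)(s^4-10s^3+3s^2+166s-280) + (-33s^3-33s^2+726s+1320)
  s^4-10s^3+3s^2+166s-280 = (-(1/33)s+1/3)(-33s^3-33s^2+726s+1320) + (36s^2-36s-720)
  -33s^3-33s^2+726s+1320 = (-(11/12)s-11/6)(36s^2-36s-720) + (0)
Last nonzero remainder: 36s^2-36s-720. Dividing through by 36 gives the monic gcd s^2-s-20.
Then lcm(f, g) = f·g / gcd(f, g); expanding and making the result monic gives the answer.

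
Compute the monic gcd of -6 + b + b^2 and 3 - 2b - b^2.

3 + b

Repeated division with remainder:
  b^2 + b - 6 = (-1)(-b^2 - 2b + 3) + (-b - 3)
  -b^2 - 2b + 3 = (b - 1)(-b - 3) + (0)
Last nonzero remainder: -b - 3. Dividing through by -1 gives the monic gcd b + 3.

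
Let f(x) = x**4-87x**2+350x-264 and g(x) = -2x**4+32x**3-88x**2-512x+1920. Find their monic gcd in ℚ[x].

By polynomial division,
  x**4-87x**2+350x-264 = (-1/2)(-2x**4+32x**3-88x**2-512x+1920) + (16x**3-131x**2+94x+696)
  -2x**4+32x**3-88x**2-512x+1920 = (-(1/8)x+125/128)(16x**3-131x**2+94x+696) + ((6615/128)x**2-(33075/64)x+19845/16)
  16x**3-131x**2+94x+696 = ((2048/6615)x+3712/6615)((6615/128)x**2-(33075/64)x+19845/16) + (0)
Last nonzero remainder: (6615/128)x**2-(33075/64)x+19845/16. Dividing through by 6615/128 gives the monic gcd x**2-10x+24.

x**2-10x+24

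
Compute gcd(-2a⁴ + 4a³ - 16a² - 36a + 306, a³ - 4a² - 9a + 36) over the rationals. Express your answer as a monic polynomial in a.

a² - 9

Euclidean algorithm in ℚ[a]:
  -2a⁴ + 4a³ - 16a² - 36a + 306 = (-2a - 4)(a³ - 4a² - 9a + 36) + (-50a² + 450)
  a³ - 4a² - 9a + 36 = (-(1/50)a + 2/25)(-50a² + 450) + (0)
Last nonzero remainder: -50a² + 450. Dividing through by -50 gives the monic gcd a² - 9.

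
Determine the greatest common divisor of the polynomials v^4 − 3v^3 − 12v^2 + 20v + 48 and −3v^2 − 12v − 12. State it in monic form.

v^2 + 4v + 4

Repeated division with remainder:
  v^4 − 3v^3 − 12v^2 + 20v + 48 = (−(1/3)v^2 + (7/3)v − 4)(−3v^2 − 12v − 12) + (0)
Last nonzero remainder: −3v^2 − 12v − 12. Dividing through by −3 gives the monic gcd v^2 + 4v + 4.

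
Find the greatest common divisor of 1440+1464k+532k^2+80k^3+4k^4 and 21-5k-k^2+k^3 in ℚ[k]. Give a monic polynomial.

3+k

Repeated division with remainder:
  4k^4+80k^3+532k^2+1464k+1440 = (4k+84)(k^3-k^2-5k+21) + (636k^2+1800k-324)
  k^3-k^2-5k+21 = ((1/636)k-203/33708)(636k^2+1800k-324) + ((17836/2809)k+53508/2809)
  636k^2+1800k-324 = ((446631/4459)k-75843/4459)((17836/2809)k+53508/2809) + (0)
Last nonzero remainder: (17836/2809)k+53508/2809. Dividing through by 17836/2809 gives the monic gcd k+3.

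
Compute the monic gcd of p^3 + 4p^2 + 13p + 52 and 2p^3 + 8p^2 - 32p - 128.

Euclidean algorithm in ℚ[p]:
  p^3 + 4p^2 + 13p + 52 = (1/2)(2p^3 + 8p^2 - 32p - 128) + (29p + 116)
  2p^3 + 8p^2 - 32p - 128 = ((2/29)p^2 - 32/29)(29p + 116) + (0)
Last nonzero remainder: 29p + 116. Dividing through by 29 gives the monic gcd p + 4.

p + 4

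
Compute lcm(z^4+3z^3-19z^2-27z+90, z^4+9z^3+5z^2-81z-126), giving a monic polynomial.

Euclidean algorithm in ℚ[z]:
  z^4+3z^3-19z^2-27z+90 = (z^4+9z^3+5z^2-81z-126) + (-6z^3-24z^2+54z+216)
  z^4+9z^3+5z^2-81z-126 = (-(1/6)z-5/6)(-6z^3-24z^2+54z+216) + (-6z^2+54)
  -6z^3-24z^2+54z+216 = (z+4)(-6z^2+54) + (0)
Last nonzero remainder: -6z^2+54. Dividing through by -6 gives the monic gcd z^2-9.
Then lcm(f, g) = f·g / gcd(f, g); expanding and making the result monic gives the answer.

z^6+12z^5+22z^4-156z^3-419z^2+432z+1260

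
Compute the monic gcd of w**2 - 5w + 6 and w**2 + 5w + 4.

1

By polynomial division,
  w**2 - 5w + 6 = (w**2 + 5w + 4) + (-10w + 2)
  w**2 + 5w + 4 = (-(1/10)w - 13/25)(-10w + 2) + (126/25)
  -10w + 2 = (-(125/63)w + 25/63)(126/25) + (0)
The last nonzero remainder is the constant 126/25, so the polynomials are coprime and gcd = 1.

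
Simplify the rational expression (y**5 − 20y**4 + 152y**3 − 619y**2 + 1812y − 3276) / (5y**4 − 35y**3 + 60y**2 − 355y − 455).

(y**2 − 12y + 36)/(5y + 5)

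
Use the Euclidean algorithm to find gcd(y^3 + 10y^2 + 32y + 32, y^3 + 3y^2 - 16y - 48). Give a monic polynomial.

Apply the Euclidean algorithm:
  y^3 + 10y^2 + 32y + 32 = (y^3 + 3y^2 - 16y - 48) + (7y^2 + 48y + 80)
  y^3 + 3y^2 - 16y - 48 = ((1/7)y - 27/49)(7y^2 + 48y + 80) + (-(48/49)y - 192/49)
  7y^2 + 48y + 80 = (-(343/48)y - 245/12)(-(48/49)y - 192/49) + (0)
Last nonzero remainder: -(48/49)y - 192/49. Dividing through by -48/49 gives the monic gcd y + 4.

y + 4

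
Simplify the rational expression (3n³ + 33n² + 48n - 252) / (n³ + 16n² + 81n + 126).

(3n - 6)/(n + 3)

By polynomial division,
  3n³ + 33n² + 48n - 252 = (3)(n³ + 16n² + 81n + 126) + (-15n² - 195n - 630)
  n³ + 16n² + 81n + 126 = (-(1/15)n - 1/5)(-15n² - 195n - 630) + (0)
Last nonzero remainder: -15n² - 195n - 630. Dividing through by -15 gives the monic gcd n² + 13n + 42.
Cancel n² + 13n + 42 from numerator and denominator to get the reduced form.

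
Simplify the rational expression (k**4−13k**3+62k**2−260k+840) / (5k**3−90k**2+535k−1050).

Apply the Euclidean algorithm:
  k**4−13k**3+62k**2−260k+840 = ((1/5)k+1)(5k**3−90k**2+535k−1050) + (45k**2−585k+1890)
  5k**3−90k**2+535k−1050 = ((1/9)k−5/9)(45k**2−585k+1890) + (0)
Last nonzero remainder: 45k**2−585k+1890. Dividing through by 45 gives the monic gcd k**2−13k+42.
Cancel k**2−13k+42 from numerator and denominator to get the reduced form.

(k**2+20)/(5k−25)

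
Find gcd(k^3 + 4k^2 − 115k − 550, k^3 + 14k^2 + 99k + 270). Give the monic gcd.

k + 5

Apply the Euclidean algorithm:
  k^3 + 4k^2 − 115k − 550 = (k^3 + 14k^2 + 99k + 270) + (−10k^2 − 214k − 820)
  k^3 + 14k^2 + 99k + 270 = (−(1/10)k + 37/50)(−10k^2 − 214k − 820) + ((4384/25)k + 4384/5)
  −10k^2 − 214k − 820 = (−(125/2192)k − 1025/1096)((4384/25)k + 4384/5) + (0)
Last nonzero remainder: (4384/25)k + 4384/5. Dividing through by 4384/25 gives the monic gcd k + 5.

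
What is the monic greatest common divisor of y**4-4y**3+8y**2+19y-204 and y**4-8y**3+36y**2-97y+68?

Euclidean algorithm in ℚ[y]:
  y**4-4y**3+8y**2+19y-204 = (y**4-8y**3+36y**2-97y+68) + (4y**3-28y**2+116y-272)
  y**4-8y**3+36y**2-97y+68 = ((1/4)y-1/4)(4y**3-28y**2+116y-272) + (0)
Last nonzero remainder: 4y**3-28y**2+116y-272. Dividing through by 4 gives the monic gcd y**3-7y**2+29y-68.

y**3-7y**2+29y-68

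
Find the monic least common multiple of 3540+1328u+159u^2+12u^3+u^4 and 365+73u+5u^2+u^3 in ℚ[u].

258420+96944u+15147u^2+2204u^3+232u^4+12u^5+u^6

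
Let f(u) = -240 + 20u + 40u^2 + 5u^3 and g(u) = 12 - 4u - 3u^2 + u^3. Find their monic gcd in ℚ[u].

By polynomial division,
  5u^3 + 40u^2 + 20u - 240 = (5)(u^3 - 3u^2 - 4u + 12) + (55u^2 + 40u - 300)
  u^3 - 3u^2 - 4u + 12 = ((1/55)u - 41/605)(55u^2 + 40u - 300) + ((504/121)u - 1008/121)
  55u^2 + 40u - 300 = ((6655/504)u + 3025/84)((504/121)u - 1008/121) + (0)
Last nonzero remainder: (504/121)u - 1008/121. Dividing through by 504/121 gives the monic gcd u - 2.

-2 + u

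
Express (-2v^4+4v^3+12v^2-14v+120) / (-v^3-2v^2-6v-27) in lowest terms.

Apply the Euclidean algorithm:
  -2v^4+4v^3+12v^2-14v+120 = (2v-8)(-v^3-2v^2-6v-27) + (8v^2-8v-96)
  -v^3-2v^2-6v-27 = (-(1/8)v-3/8)(8v^2-8v-96) + (-21v-63)
  8v^2-8v-96 = (-(8/21)v+32/21)(-21v-63) + (0)
Last nonzero remainder: -21v-63. Dividing through by -21 gives the monic gcd v+3.
Cancel v+3 from numerator and denominator to get the reduced form.

(2v^3-10v^2+18v-40)/(v^2-v+9)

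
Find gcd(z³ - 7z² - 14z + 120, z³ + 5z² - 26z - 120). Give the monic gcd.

z² - z - 20

Repeated division with remainder:
  z³ - 7z² - 14z + 120 = (z³ + 5z² - 26z - 120) + (-12z² + 12z + 240)
  z³ + 5z² - 26z - 120 = (-(1/12)z - 1/2)(-12z² + 12z + 240) + (0)
Last nonzero remainder: -12z² + 12z + 240. Dividing through by -12 gives the monic gcd z² - z - 20.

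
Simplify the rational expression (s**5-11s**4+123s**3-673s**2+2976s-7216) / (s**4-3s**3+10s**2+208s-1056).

(s**2-2s+41)/(s+6)

Apply the Euclidean algorithm:
  s**5-11s**4+123s**3-673s**2+2976s-7216 = (s-8)(s**4-3s**3+10s**2+208s-1056) + (89s**3-801s**2+5696s-15664)
  s**4-3s**3+10s**2+208s-1056 = ((1/89)s+6/89)(89s**3-801s**2+5696s-15664) + (0)
Last nonzero remainder: 89s**3-801s**2+5696s-15664. Dividing through by 89 gives the monic gcd s**3-9s**2+64s-176.
Cancel s**3-9s**2+64s-176 from numerator and denominator to get the reduced form.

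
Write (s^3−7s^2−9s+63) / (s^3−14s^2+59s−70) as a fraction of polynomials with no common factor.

(s^2−9)/(s^2−7s+10)

By polynomial division,
  s^3−7s^2−9s+63 = (s^3−14s^2+59s−70) + (7s^2−68s+133)
  s^3−14s^2+59s−70 = ((1/7)s−30/49)(7s^2−68s+133) + (−(80/49)s+80/7)
  7s^2−68s+133 = (−(343/80)s+931/80)(−(80/49)s+80/7) + (0)
Last nonzero remainder: −(80/49)s+80/7. Dividing through by −80/49 gives the monic gcd s−7.
Cancel s−7 from numerator and denominator to get the reduced form.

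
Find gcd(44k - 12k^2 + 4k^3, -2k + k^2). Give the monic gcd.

k

Euclidean algorithm in ℚ[k]:
  4k^3 - 12k^2 + 44k = (4k - 4)(k^2 - 2k) + (36k)
  k^2 - 2k = ((1/36)k - 1/18)(36k) + (0)
Last nonzero remainder: 36k. Dividing through by 36 gives the monic gcd k.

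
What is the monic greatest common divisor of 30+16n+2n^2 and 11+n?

1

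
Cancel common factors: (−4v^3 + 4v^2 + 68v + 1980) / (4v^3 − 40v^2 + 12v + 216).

Apply the Euclidean algorithm:
  −4v^3 + 4v^2 + 68v + 1980 = (−1)(4v^3 − 40v^2 + 12v + 216) + (−36v^2 + 80v + 2196)
  4v^3 − 40v^2 + 12v + 216 = (−(1/9)v + 70/81)(−36v^2 + 80v + 2196) + ((15136/81)v − 15136/9)
  −36v^2 + 80v + 2196 = (−(729/3784)v − 4941/3784)((15136/81)v − 15136/9) + (0)
Last nonzero remainder: (15136/81)v − 15136/9. Dividing through by 15136/81 gives the monic gcd v − 9.
Cancel v − 9 from numerator and denominator to get the reduced form.

(−v^2 − 8v − 55)/(v^2 − v − 6)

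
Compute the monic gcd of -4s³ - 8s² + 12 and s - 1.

s - 1

By polynomial division,
  -4s³ - 8s² + 12 = (-4s² - 12s - 12)(s - 1) + (0)
The last nonzero remainder s - 1 is already monic.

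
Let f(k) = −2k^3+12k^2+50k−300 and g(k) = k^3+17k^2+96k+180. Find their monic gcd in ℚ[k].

By polynomial division,
  −2k^3+12k^2+50k−300 = (−2)(k^3+17k^2+96k+180) + (46k^2+242k+60)
  k^3+17k^2+96k+180 = ((1/46)k+135/529)(46k^2+242k+60) + ((17424/529)k+87120/529)
  46k^2+242k+60 = ((12167/8712)k+529/1452)((17424/529)k+87120/529) + (0)
Last nonzero remainder: (17424/529)k+87120/529. Dividing through by 17424/529 gives the monic gcd k+5.

k+5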